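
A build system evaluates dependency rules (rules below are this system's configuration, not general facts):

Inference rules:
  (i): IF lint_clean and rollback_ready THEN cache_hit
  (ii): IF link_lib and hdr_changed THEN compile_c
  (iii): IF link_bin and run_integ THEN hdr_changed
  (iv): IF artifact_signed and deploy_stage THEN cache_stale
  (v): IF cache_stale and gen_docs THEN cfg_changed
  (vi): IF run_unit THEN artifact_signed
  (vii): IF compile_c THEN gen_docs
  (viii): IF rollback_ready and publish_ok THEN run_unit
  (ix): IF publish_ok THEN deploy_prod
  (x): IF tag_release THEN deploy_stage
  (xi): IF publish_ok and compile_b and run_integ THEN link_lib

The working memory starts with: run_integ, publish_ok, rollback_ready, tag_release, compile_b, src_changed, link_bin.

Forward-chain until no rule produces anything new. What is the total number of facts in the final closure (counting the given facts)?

Round 1: (iii) [IF link_bin and run_integ THEN hdr_changed]; (viii) [IF rollback_ready and publish_ok THEN run_unit]; (ix) [IF publish_ok THEN deploy_prod]; (x) [IF tag_release THEN deploy_stage]; (xi) [IF publish_ok and compile_b and run_integ THEN link_lib]. Adds hdr_changed, run_unit, deploy_prod, deploy_stage, link_lib.
Round 2: (ii) [IF link_lib and hdr_changed THEN compile_c]; (vi) [IF run_unit THEN artifact_signed]. Adds compile_c, artifact_signed.
Round 3: (iv) [IF artifact_signed and deploy_stage THEN cache_stale]; (vii) [IF compile_c THEN gen_docs]. Adds cache_stale, gen_docs.
Round 4: (v) [IF cache_stale and gen_docs THEN cfg_changed]. Adds cfg_changed.
Closure: {artifact_signed, cache_stale, cfg_changed, compile_b, compile_c, deploy_prod, deploy_stage, gen_docs, hdr_changed, link_bin, link_lib, publish_ok, rollback_ready, run_integ, run_unit, src_changed, tag_release} — 17 facts.

17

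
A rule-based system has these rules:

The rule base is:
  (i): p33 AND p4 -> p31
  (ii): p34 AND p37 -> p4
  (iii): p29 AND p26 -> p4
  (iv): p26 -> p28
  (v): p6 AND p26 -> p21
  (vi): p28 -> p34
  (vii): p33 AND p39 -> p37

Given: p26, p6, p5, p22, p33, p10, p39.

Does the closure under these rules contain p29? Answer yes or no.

Round 1: (iv) [p26 -> p28]; (v) [p6 AND p26 -> p21]; (vii) [p33 AND p39 -> p37]. Adds p28, p21, p37.
Round 2: (vi) [p28 -> p34]. Adds p34.
Round 3: (ii) [p34 AND p37 -> p4]. Adds p4.
Round 4: (i) [p33 AND p4 -> p31]. Adds p31.
Fixed point reached. No rule has p29 as a consequent, and it is not given.

no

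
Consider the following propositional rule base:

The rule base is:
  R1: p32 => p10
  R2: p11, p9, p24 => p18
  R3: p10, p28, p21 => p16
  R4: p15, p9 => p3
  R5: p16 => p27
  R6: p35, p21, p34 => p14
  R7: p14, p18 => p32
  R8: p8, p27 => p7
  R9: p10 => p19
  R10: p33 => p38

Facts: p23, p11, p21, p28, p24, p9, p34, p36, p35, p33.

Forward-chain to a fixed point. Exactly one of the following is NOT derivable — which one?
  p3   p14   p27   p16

[1] R2 [p11, p9, p24 => p18]; R6 [p35, p21, p34 => p14]; R10 [p33 => p38]. ⇒ new: p18, p14, p38.
[2] R7 [p14, p18 => p32]. ⇒ new: p32.
[3] R1 [p32 => p10]. ⇒ new: p10.
[4] R3 [p10, p28, p21 => p16]; R9 [p10 => p19]. ⇒ new: p16, p19.
[5] R5 [p16 => p27]. ⇒ new: p27.
Derived: p16 (round 4), p14 (round 1), p27 (round 5). p3 never appears in any round.

p3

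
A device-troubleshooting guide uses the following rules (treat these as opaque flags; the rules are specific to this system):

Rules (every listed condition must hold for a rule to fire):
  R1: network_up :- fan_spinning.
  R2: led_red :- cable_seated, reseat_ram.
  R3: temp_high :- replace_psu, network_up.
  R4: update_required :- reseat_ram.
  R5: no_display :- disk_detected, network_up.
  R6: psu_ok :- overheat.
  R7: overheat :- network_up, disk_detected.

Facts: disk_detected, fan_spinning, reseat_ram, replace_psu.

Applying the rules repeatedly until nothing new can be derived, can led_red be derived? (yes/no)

Round 1 — R1, R4, derive network_up, update_required.
Round 2 — R3, R5, R7, derive temp_high, no_display, overheat.
Round 3 — R6, derive psu_ok.
Fixed point reached. led_red is concluded only by R2; R2 needs cable_seated (never derived).

no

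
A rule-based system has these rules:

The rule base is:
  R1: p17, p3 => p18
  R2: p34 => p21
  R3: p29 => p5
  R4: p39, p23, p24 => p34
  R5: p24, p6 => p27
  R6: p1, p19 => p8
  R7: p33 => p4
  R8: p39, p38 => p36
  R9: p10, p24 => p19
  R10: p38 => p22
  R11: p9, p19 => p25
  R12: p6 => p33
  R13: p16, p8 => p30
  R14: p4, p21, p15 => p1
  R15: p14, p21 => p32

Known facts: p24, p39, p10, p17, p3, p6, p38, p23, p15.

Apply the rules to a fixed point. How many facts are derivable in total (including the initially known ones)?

Round 1: R1 [p17, p3 => p18]; R4 [p39, p23, p24 => p34]; R5 [p24, p6 => p27]; R8 [p39, p38 => p36]; R9 [p10, p24 => p19]; R10 [p38 => p22]; R12 [p6 => p33]. Adds p18, p34, p27, p36, p19, p22, p33.
Round 2: R2 [p34 => p21]; R7 [p33 => p4]. Adds p21, p4.
Round 3: R14 [p4, p21, p15 => p1]. Adds p1.
Round 4: R6 [p1, p19 => p8]. Adds p8.
Closure: {p1, p10, p15, p17, p18, p19, p21, p22, p23, p24, p27, p3, p33, p34, p36, p38, p39, p4, p6, p8} — 20 facts.

20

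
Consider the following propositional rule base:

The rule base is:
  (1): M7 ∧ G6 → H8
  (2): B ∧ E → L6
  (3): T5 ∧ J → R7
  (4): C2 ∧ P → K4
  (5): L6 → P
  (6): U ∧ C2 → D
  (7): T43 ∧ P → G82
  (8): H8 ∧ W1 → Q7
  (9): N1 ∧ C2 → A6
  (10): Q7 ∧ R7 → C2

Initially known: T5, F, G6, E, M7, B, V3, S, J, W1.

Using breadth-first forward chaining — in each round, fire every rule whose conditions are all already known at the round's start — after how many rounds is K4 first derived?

[1] (1) [M7 ∧ G6 → H8]; (2) [B ∧ E → L6]; (3) [T5 ∧ J → R7]. ⇒ new: H8, L6, R7.
[2] (5) [L6 → P]; (8) [H8 ∧ W1 → Q7]. ⇒ new: P, Q7.
[3] (10) [Q7 ∧ R7 → C2]. ⇒ new: C2.
[4] (4) [C2 ∧ P → K4]. ⇒ new: K4.
K4 first appears in round 4.

4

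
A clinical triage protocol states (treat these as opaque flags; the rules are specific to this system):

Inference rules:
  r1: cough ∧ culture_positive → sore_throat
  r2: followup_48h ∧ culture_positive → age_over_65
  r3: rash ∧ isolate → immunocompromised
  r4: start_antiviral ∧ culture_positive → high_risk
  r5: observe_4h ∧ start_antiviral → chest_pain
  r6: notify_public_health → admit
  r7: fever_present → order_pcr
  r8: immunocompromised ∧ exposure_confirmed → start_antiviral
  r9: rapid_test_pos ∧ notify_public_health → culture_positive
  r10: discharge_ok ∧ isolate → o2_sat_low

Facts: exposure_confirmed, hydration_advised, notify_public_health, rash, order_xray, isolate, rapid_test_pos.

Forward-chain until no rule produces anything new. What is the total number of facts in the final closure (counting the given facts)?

Round 1 — r3, r6, r9, derive immunocompromised, admit, culture_positive.
Round 2 — r8, derive start_antiviral.
Round 3 — r4, derive high_risk.
Closure: {admit, culture_positive, exposure_confirmed, high_risk, hydration_advised, immunocompromised, isolate, notify_public_health, order_xray, rapid_test_pos, rash, start_antiviral} — 12 facts.

12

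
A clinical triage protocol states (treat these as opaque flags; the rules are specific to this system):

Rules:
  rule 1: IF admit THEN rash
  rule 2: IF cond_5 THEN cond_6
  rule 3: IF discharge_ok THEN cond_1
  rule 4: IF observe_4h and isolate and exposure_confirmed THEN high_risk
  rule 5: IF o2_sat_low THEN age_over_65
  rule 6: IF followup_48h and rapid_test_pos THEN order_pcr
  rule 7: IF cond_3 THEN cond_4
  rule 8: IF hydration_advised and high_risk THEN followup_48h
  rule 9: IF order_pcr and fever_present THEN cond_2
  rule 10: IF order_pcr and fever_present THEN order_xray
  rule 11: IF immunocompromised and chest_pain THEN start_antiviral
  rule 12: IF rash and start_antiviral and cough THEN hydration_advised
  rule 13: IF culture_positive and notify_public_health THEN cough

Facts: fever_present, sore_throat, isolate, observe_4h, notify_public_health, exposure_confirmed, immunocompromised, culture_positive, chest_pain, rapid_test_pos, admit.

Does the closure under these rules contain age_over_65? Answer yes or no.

no

Round 1 fires rule 1, rule 4, rule 11, rule 13, giving rash, high_risk, start_antiviral, cough.
Round 2 fires rule 12, giving hydration_advised.
Round 3 fires rule 8, giving followup_48h.
Round 4 fires rule 6, giving order_pcr.
Round 5 fires rule 9, rule 10, giving cond_2, order_xray.
Fixed point reached. age_over_65 is concluded only by rule 5; rule 5 needs o2_sat_low (never derived).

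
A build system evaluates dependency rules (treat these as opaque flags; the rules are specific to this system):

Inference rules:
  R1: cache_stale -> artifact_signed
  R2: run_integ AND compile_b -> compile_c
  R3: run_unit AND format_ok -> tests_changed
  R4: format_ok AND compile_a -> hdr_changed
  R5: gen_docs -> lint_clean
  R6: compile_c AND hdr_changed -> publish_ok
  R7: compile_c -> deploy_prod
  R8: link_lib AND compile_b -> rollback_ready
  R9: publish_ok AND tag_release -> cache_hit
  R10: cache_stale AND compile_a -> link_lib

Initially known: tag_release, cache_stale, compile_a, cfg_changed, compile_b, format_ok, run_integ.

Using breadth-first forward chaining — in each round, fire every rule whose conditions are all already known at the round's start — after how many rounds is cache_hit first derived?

[1] R1 [cache_stale -> artifact_signed]; R2 [run_integ AND compile_b -> compile_c]; R4 [format_ok AND compile_a -> hdr_changed]; R10 [cache_stale AND compile_a -> link_lib]. ⇒ new: artifact_signed, compile_c, hdr_changed, link_lib.
[2] R6 [compile_c AND hdr_changed -> publish_ok]; R7 [compile_c -> deploy_prod]; R8 [link_lib AND compile_b -> rollback_ready]. ⇒ new: publish_ok, deploy_prod, rollback_ready.
[3] R9 [publish_ok AND tag_release -> cache_hit]. ⇒ new: cache_hit.
cache_hit first appears in round 3.

3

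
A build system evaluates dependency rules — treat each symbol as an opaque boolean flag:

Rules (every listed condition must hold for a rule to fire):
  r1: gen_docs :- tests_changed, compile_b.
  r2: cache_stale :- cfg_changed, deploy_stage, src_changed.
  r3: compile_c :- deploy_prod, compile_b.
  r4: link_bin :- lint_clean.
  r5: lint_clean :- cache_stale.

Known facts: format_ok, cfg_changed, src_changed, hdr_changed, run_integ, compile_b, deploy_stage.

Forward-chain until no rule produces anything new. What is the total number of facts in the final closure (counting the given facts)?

[1] r2 [cache_stale :- cfg_changed, deploy_stage, src_changed.]. ⇒ new: cache_stale.
[2] r5 [lint_clean :- cache_stale.]. ⇒ new: lint_clean.
[3] r4 [link_bin :- lint_clean.]. ⇒ new: link_bin.
Closure: {cache_stale, cfg_changed, compile_b, deploy_stage, format_ok, hdr_changed, link_bin, lint_clean, run_integ, src_changed} — 10 facts.

10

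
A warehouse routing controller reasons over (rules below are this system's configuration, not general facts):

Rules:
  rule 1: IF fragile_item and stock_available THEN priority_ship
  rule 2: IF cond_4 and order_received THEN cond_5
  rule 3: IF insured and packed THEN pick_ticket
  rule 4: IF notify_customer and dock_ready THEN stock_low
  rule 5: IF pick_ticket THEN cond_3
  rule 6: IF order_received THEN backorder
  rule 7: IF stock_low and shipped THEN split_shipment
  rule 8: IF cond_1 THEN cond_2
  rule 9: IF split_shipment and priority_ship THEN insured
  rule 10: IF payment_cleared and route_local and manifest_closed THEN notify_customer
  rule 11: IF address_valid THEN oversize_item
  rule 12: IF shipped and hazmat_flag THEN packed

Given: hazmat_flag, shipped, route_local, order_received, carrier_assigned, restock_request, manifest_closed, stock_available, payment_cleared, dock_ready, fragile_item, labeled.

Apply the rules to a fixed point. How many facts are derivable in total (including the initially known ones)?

Round 1: rule 1 [IF fragile_item and stock_available THEN priority_ship]; rule 6 [IF order_received THEN backorder]; rule 10 [IF payment_cleared and route_local and manifest_closed THEN notify_customer]; rule 12 [IF shipped and hazmat_flag THEN packed]. New: priority_ship, backorder, notify_customer, packed.
Round 2: rule 4 [IF notify_customer and dock_ready THEN stock_low]. New: stock_low.
Round 3: rule 7 [IF stock_low and shipped THEN split_shipment]. New: split_shipment.
Round 4: rule 9 [IF split_shipment and priority_ship THEN insured]. New: insured.
Round 5: rule 3 [IF insured and packed THEN pick_ticket]. New: pick_ticket.
Round 6: rule 5 [IF pick_ticket THEN cond_3]. New: cond_3.
Closure: {backorder, carrier_assigned, cond_3, dock_ready, fragile_item, hazmat_flag, insured, labeled, manifest_closed, notify_customer, order_received, packed, payment_cleared, pick_ticket, priority_ship, restock_request, route_local, shipped, split_shipment, stock_available, stock_low} — 21 facts.

21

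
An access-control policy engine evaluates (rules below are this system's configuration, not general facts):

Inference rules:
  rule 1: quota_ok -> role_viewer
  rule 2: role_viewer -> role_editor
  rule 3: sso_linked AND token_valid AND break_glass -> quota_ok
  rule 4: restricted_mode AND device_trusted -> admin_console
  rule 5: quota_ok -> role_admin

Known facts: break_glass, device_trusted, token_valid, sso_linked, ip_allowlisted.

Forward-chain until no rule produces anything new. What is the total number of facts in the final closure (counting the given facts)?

9

Round 1: rule 3 [sso_linked AND token_valid AND break_glass -> quota_ok]. New: quota_ok.
Round 2: rule 1 [quota_ok -> role_viewer]; rule 5 [quota_ok -> role_admin]. New: role_viewer, role_admin.
Round 3: rule 2 [role_viewer -> role_editor]. New: role_editor.
Closure: {break_glass, device_trusted, ip_allowlisted, quota_ok, role_admin, role_editor, role_viewer, sso_linked, token_valid} — 9 facts.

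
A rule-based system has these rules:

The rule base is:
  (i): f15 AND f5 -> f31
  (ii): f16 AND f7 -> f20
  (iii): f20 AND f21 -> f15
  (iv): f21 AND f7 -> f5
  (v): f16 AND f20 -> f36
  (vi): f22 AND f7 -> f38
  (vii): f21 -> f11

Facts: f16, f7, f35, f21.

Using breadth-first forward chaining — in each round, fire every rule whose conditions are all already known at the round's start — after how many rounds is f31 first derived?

3

Round 1 fires (ii), (iv), (vii), giving f20, f5, f11.
Round 2 fires (iii), (v), giving f15, f36.
Round 3 fires (i), giving f31.
f31 first appears in round 3.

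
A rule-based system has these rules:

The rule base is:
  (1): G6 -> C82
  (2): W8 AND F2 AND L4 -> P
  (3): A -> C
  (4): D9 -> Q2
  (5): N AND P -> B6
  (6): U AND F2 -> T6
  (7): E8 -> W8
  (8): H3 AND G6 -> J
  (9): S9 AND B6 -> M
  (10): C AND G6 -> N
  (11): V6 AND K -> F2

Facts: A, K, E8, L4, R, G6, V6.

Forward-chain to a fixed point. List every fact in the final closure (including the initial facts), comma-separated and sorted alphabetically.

A, B6, C, C82, E8, F2, G6, K, L4, N, P, R, V6, W8

Round 1 fires (1), (3), (7), (11), giving C82, C, W8, F2.
Round 2 fires (2), (10), giving P, N.
Round 3 fires (5), giving B6.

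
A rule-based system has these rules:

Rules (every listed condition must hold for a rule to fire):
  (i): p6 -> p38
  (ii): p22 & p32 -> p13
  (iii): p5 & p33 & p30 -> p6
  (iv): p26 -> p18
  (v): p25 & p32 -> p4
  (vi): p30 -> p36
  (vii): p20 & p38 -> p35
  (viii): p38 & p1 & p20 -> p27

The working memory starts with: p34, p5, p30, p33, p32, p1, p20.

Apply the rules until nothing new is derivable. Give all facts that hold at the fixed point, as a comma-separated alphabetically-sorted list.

p1, p20, p27, p30, p32, p33, p34, p35, p36, p38, p5, p6

Round 1 — (iii), (vi), derive p6, p36.
Round 2 — (i), derive p38.
Round 3 — (vii), (viii), derive p35, p27.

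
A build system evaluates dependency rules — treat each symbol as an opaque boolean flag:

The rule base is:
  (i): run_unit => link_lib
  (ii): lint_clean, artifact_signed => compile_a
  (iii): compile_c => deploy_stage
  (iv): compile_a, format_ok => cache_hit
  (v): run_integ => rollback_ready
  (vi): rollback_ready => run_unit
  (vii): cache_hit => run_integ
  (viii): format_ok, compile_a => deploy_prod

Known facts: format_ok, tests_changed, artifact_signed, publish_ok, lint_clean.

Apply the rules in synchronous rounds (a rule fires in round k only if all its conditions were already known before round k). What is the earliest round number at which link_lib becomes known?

6

Round 1 fires (ii), giving compile_a.
Round 2 fires (iv), (viii), giving cache_hit, deploy_prod.
Round 3 fires (vii), giving run_integ.
Round 4 fires (v), giving rollback_ready.
Round 5 fires (vi), giving run_unit.
Round 6 fires (i), giving link_lib.
link_lib first appears in round 6.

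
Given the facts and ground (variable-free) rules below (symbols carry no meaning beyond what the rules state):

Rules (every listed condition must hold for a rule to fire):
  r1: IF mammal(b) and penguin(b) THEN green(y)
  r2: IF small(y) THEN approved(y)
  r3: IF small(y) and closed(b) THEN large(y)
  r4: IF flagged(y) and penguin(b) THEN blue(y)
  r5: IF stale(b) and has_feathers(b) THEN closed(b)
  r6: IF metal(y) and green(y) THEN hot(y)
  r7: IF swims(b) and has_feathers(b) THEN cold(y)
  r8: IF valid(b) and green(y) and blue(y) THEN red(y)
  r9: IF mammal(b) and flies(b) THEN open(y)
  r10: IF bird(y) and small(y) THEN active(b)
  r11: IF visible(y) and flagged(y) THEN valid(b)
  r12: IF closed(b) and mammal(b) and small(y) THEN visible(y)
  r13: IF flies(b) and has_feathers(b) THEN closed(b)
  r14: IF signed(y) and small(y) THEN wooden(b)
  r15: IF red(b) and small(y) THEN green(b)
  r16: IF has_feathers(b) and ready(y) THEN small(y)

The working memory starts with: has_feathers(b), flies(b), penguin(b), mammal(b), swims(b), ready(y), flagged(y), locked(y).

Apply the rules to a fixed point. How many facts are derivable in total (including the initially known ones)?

19

Round 1: r1 [IF mammal(b) and penguin(b) THEN green(y)]; r4 [IF flagged(y) and penguin(b) THEN blue(y)]; r7 [IF swims(b) and has_feathers(b) THEN cold(y)]; r9 [IF mammal(b) and flies(b) THEN open(y)]; r13 [IF flies(b) and has_feathers(b) THEN closed(b)]; r16 [IF has_feathers(b) and ready(y) THEN small(y)]. New: green(y), blue(y), cold(y), open(y), closed(b), small(y).
Round 2: r2 [IF small(y) THEN approved(y)]; r3 [IF small(y) and closed(b) THEN large(y)]; r12 [IF closed(b) and mammal(b) and small(y) THEN visible(y)]. New: approved(y), large(y), visible(y).
Round 3: r11 [IF visible(y) and flagged(y) THEN valid(b)]. New: valid(b).
Round 4: r8 [IF valid(b) and green(y) and blue(y) THEN red(y)]. New: red(y).
Closure: {approved(y), blue(y), closed(b), cold(y), flagged(y), flies(b), green(y), has_feathers(b), large(y), locked(y), mammal(b), open(y), penguin(b), ready(y), red(y), small(y), swims(b), valid(b), visible(y)} — 19 facts.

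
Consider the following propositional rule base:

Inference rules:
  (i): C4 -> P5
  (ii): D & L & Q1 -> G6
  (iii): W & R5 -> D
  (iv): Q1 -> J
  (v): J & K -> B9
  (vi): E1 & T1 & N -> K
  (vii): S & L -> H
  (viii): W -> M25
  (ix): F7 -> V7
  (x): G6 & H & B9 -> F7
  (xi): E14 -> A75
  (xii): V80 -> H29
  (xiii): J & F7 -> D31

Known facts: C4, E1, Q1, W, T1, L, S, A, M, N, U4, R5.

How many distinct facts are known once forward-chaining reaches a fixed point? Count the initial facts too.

Round 1 fires (i), (iii), (iv), (vi), (vii), (viii), giving P5, D, J, K, H, M25.
Round 2 fires (ii), (v), giving G6, B9.
Round 3 fires (x), giving F7.
Round 4 fires (ix), (xiii), giving V7, D31.
Closure: {A, B9, C4, D, D31, E1, F7, G6, H, J, K, L, M, M25, N, P5, Q1, R5, S, T1, U4, V7, W} — 23 facts.

23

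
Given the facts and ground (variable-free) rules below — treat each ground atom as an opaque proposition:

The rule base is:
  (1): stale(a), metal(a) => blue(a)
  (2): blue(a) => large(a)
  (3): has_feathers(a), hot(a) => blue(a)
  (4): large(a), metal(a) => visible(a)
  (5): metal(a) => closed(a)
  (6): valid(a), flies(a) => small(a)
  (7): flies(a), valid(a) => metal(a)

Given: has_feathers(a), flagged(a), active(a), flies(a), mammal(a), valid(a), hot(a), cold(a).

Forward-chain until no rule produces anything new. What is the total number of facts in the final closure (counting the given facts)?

Round 1 — (3), (6), (7), derive blue(a), small(a), metal(a).
Round 2 — (2), (5), derive large(a), closed(a).
Round 3 — (4), derive visible(a).
Closure: {active(a), blue(a), closed(a), cold(a), flagged(a), flies(a), has_feathers(a), hot(a), large(a), mammal(a), metal(a), small(a), valid(a), visible(a)} — 14 facts.

14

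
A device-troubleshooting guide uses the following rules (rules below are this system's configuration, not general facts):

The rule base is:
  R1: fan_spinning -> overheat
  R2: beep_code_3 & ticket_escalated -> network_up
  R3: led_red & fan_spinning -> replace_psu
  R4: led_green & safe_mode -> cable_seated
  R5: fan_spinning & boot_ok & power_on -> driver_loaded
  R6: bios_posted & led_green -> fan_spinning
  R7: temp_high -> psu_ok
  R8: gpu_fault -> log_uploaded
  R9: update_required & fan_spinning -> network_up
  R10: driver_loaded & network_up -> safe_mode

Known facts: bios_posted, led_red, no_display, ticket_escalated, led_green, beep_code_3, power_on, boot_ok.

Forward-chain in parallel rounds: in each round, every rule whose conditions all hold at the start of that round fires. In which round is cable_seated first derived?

4

Round 1 — R2, R6, derive network_up, fan_spinning.
Round 2 — R1, R3, R5, derive overheat, replace_psu, driver_loaded.
Round 3 — R10, derive safe_mode.
Round 4 — R4, derive cable_seated.
cable_seated first appears in round 4.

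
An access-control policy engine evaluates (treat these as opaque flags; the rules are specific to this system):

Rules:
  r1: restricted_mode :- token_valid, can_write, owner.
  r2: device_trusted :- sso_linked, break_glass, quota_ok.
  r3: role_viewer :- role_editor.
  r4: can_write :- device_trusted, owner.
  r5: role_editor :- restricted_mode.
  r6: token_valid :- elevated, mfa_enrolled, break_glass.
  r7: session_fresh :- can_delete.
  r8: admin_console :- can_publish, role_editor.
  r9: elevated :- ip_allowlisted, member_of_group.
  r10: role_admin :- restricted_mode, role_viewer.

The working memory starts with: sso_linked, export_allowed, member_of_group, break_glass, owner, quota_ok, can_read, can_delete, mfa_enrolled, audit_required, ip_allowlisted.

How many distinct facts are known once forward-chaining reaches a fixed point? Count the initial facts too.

Round 1 — r2, r7, r9, derive device_trusted, session_fresh, elevated.
Round 2 — r4, r6, derive can_write, token_valid.
Round 3 — r1, derive restricted_mode.
Round 4 — r5, derive role_editor.
Round 5 — r3, derive role_viewer.
Round 6 — r10, derive role_admin.
Closure: {audit_required, break_glass, can_delete, can_read, can_write, device_trusted, elevated, export_allowed, ip_allowlisted, member_of_group, mfa_enrolled, owner, quota_ok, restricted_mode, role_admin, role_editor, role_viewer, session_fresh, sso_linked, token_valid} — 20 facts.

20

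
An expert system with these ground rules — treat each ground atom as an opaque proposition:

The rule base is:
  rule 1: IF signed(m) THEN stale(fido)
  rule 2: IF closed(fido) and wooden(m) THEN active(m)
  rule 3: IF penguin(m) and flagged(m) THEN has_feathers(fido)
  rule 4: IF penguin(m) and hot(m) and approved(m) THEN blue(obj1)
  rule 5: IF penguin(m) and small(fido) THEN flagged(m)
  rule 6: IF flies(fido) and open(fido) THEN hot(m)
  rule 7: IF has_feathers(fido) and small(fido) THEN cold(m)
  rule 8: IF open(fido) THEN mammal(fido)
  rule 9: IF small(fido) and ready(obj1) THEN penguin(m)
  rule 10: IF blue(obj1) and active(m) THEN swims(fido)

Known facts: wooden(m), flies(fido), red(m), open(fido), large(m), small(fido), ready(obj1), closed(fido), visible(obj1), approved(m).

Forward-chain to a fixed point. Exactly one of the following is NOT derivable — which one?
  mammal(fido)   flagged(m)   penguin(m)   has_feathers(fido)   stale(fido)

[1] rule 2 [IF closed(fido) and wooden(m) THEN active(m)]; rule 6 [IF flies(fido) and open(fido) THEN hot(m)]; rule 8 [IF open(fido) THEN mammal(fido)]; rule 9 [IF small(fido) and ready(obj1) THEN penguin(m)]. ⇒ new: active(m), hot(m), mammal(fido), penguin(m).
[2] rule 4 [IF penguin(m) and hot(m) and approved(m) THEN blue(obj1)]; rule 5 [IF penguin(m) and small(fido) THEN flagged(m)]. ⇒ new: blue(obj1), flagged(m).
[3] rule 3 [IF penguin(m) and flagged(m) THEN has_feathers(fido)]; rule 10 [IF blue(obj1) and active(m) THEN swims(fido)]. ⇒ new: has_feathers(fido), swims(fido).
[4] rule 7 [IF has_feathers(fido) and small(fido) THEN cold(m)]. ⇒ new: cold(m).
Derived: penguin(m) (round 1), mammal(fido) (round 1), has_feathers(fido) (round 3), flagged(m) (round 2). stale(fido) never appears in any round.

stale(fido)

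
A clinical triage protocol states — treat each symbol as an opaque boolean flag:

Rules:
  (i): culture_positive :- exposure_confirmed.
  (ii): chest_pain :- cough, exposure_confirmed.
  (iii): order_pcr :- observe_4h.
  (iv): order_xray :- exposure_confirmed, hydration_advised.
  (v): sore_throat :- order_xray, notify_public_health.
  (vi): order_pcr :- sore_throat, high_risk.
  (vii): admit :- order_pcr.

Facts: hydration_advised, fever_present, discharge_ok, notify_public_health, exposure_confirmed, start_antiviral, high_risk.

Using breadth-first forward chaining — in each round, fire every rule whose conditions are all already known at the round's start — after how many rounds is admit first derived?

Round 1: (i) [culture_positive :- exposure_confirmed.]; (iv) [order_xray :- exposure_confirmed, hydration_advised.]. New: culture_positive, order_xray.
Round 2: (v) [sore_throat :- order_xray, notify_public_health.]. New: sore_throat.
Round 3: (vi) [order_pcr :- sore_throat, high_risk.]. New: order_pcr.
Round 4: (vii) [admit :- order_pcr.]. New: admit.
admit first appears in round 4.

4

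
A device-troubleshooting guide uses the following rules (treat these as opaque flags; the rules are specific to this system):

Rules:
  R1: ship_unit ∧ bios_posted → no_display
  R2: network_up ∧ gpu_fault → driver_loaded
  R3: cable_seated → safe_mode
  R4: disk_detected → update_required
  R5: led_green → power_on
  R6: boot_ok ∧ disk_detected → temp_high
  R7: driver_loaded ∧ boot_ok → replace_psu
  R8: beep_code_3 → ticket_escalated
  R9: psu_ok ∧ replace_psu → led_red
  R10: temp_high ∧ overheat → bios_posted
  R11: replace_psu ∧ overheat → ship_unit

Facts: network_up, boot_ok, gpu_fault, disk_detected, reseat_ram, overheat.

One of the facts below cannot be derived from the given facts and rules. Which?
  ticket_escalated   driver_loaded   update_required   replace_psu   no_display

Round 1 fires R2, R4, R6, giving driver_loaded, update_required, temp_high.
Round 2 fires R7, R10, giving replace_psu, bios_posted.
Round 3 fires R11, giving ship_unit.
Round 4 fires R1, giving no_display.
Derived: driver_loaded (round 1), no_display (round 4), replace_psu (round 2), update_required (round 1). ticket_escalated never appears in any round.

ticket_escalated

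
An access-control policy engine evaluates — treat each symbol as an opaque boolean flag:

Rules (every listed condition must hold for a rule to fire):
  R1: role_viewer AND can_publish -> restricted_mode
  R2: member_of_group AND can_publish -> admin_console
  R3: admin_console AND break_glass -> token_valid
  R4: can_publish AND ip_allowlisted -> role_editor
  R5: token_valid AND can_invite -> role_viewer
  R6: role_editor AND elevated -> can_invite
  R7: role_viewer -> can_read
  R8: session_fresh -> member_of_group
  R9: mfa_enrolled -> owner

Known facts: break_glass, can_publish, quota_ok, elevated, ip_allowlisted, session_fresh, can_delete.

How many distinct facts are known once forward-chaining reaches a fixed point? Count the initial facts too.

Round 1 fires R4, R8, giving role_editor, member_of_group.
Round 2 fires R2, R6, giving admin_console, can_invite.
Round 3 fires R3, giving token_valid.
Round 4 fires R5, giving role_viewer.
Round 5 fires R1, R7, giving restricted_mode, can_read.
Closure: {admin_console, break_glass, can_delete, can_invite, can_publish, can_read, elevated, ip_allowlisted, member_of_group, quota_ok, restricted_mode, role_editor, role_viewer, session_fresh, token_valid} — 15 facts.

15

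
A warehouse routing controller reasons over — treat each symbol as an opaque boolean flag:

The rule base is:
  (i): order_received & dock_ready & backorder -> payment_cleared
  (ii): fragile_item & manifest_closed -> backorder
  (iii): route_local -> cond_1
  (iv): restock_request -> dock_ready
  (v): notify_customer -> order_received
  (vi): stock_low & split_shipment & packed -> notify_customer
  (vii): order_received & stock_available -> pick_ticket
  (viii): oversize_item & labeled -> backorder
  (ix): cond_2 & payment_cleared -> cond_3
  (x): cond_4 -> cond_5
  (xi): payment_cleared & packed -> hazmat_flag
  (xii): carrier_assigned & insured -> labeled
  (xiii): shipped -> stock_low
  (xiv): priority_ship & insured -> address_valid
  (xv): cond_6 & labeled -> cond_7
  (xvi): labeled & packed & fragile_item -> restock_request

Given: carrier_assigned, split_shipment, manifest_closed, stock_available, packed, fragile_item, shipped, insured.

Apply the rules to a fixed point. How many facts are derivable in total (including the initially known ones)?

Round 1 — (ii), (xii), (xiii), derive backorder, labeled, stock_low.
Round 2 — (vi), (xvi), derive notify_customer, restock_request.
Round 3 — (iv), (v), derive dock_ready, order_received.
Round 4 — (i), (vii), derive payment_cleared, pick_ticket.
Round 5 — (xi), derive hazmat_flag.
Closure: {backorder, carrier_assigned, dock_ready, fragile_item, hazmat_flag, insured, labeled, manifest_closed, notify_customer, order_received, packed, payment_cleared, pick_ticket, restock_request, shipped, split_shipment, stock_available, stock_low} — 18 facts.

18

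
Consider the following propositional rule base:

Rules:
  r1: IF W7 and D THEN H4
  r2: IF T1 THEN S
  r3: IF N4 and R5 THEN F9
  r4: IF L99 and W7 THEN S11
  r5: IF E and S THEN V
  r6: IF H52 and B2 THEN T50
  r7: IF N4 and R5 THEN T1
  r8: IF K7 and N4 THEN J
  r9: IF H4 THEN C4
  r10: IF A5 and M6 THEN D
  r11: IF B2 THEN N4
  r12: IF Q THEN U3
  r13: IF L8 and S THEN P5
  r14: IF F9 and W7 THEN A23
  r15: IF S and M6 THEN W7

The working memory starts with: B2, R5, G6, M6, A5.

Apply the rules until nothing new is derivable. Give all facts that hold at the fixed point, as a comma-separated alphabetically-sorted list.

Round 1 fires r10, r11, giving D, N4.
Round 2 fires r3, r7, giving F9, T1.
Round 3 fires r2, giving S.
Round 4 fires r15, giving W7.
Round 5 fires r1, r14, giving H4, A23.
Round 6 fires r9, giving C4.

A23, A5, B2, C4, D, F9, G6, H4, M6, N4, R5, S, T1, W7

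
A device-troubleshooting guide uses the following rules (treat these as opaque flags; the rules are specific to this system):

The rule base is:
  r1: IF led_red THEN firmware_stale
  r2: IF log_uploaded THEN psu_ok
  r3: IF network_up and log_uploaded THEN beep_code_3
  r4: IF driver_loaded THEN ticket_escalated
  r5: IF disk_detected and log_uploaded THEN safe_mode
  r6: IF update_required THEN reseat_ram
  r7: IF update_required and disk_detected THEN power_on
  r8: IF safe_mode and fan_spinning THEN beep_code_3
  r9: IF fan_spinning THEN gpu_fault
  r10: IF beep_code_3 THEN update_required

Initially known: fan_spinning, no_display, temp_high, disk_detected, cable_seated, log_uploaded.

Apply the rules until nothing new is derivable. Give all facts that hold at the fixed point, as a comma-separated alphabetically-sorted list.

Round 1: r2 [IF log_uploaded THEN psu_ok]; r5 [IF disk_detected and log_uploaded THEN safe_mode]; r9 [IF fan_spinning THEN gpu_fault]. New: psu_ok, safe_mode, gpu_fault.
Round 2: r8 [IF safe_mode and fan_spinning THEN beep_code_3]. New: beep_code_3.
Round 3: r10 [IF beep_code_3 THEN update_required]. New: update_required.
Round 4: r6 [IF update_required THEN reseat_ram]; r7 [IF update_required and disk_detected THEN power_on]. New: reseat_ram, power_on.

beep_code_3, cable_seated, disk_detected, fan_spinning, gpu_fault, log_uploaded, no_display, power_on, psu_ok, reseat_ram, safe_mode, temp_high, update_required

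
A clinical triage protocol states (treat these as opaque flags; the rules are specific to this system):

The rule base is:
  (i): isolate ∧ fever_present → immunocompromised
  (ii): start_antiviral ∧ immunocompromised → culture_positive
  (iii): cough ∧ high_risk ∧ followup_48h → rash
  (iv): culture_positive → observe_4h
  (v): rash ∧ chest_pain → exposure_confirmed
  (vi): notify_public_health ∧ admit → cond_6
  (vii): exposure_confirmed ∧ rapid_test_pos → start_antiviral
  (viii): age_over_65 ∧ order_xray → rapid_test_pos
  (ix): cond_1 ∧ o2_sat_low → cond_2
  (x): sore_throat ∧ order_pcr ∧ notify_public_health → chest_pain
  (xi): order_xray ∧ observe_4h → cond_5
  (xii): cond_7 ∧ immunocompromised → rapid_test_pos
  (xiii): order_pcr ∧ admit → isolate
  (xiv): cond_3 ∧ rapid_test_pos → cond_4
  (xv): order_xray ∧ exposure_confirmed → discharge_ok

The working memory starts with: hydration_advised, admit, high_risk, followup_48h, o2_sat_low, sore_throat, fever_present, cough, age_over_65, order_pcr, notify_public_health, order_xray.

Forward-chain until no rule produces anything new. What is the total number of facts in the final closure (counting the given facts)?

24

[1] (iii) [cough ∧ high_risk ∧ followup_48h → rash]; (vi) [notify_public_health ∧ admit → cond_6]; (viii) [age_over_65 ∧ order_xray → rapid_test_pos]; (x) [sore_throat ∧ order_pcr ∧ notify_public_health → chest_pain]; (xiii) [order_pcr ∧ admit → isolate]. ⇒ new: rash, cond_6, rapid_test_pos, chest_pain, isolate.
[2] (i) [isolate ∧ fever_present → immunocompromised]; (v) [rash ∧ chest_pain → exposure_confirmed]. ⇒ new: immunocompromised, exposure_confirmed.
[3] (vii) [exposure_confirmed ∧ rapid_test_pos → start_antiviral]; (xv) [order_xray ∧ exposure_confirmed → discharge_ok]. ⇒ new: start_antiviral, discharge_ok.
[4] (ii) [start_antiviral ∧ immunocompromised → culture_positive]. ⇒ new: culture_positive.
[5] (iv) [culture_positive → observe_4h]. ⇒ new: observe_4h.
[6] (xi) [order_xray ∧ observe_4h → cond_5]. ⇒ new: cond_5.
Closure: {admit, age_over_65, chest_pain, cond_5, cond_6, cough, culture_positive, discharge_ok, exposure_confirmed, fever_present, followup_48h, high_risk, hydration_advised, immunocompromised, isolate, notify_public_health, o2_sat_low, observe_4h, order_pcr, order_xray, rapid_test_pos, rash, sore_throat, start_antiviral} — 24 facts.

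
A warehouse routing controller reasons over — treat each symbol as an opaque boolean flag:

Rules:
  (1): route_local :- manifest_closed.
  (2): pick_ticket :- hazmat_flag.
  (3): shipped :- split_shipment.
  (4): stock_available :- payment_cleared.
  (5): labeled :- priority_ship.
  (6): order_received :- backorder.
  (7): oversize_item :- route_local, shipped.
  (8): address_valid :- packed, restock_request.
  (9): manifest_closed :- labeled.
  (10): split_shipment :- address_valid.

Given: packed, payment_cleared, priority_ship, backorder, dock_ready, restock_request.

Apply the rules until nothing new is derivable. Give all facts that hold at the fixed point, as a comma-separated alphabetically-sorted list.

address_valid, backorder, dock_ready, labeled, manifest_closed, order_received, oversize_item, packed, payment_cleared, priority_ship, restock_request, route_local, shipped, split_shipment, stock_available

[1] (4) [stock_available :- payment_cleared.]; (5) [labeled :- priority_ship.]; (6) [order_received :- backorder.]; (8) [address_valid :- packed, restock_request.]. ⇒ new: stock_available, labeled, order_received, address_valid.
[2] (9) [manifest_closed :- labeled.]; (10) [split_shipment :- address_valid.]. ⇒ new: manifest_closed, split_shipment.
[3] (1) [route_local :- manifest_closed.]; (3) [shipped :- split_shipment.]. ⇒ new: route_local, shipped.
[4] (7) [oversize_item :- route_local, shipped.]. ⇒ new: oversize_item.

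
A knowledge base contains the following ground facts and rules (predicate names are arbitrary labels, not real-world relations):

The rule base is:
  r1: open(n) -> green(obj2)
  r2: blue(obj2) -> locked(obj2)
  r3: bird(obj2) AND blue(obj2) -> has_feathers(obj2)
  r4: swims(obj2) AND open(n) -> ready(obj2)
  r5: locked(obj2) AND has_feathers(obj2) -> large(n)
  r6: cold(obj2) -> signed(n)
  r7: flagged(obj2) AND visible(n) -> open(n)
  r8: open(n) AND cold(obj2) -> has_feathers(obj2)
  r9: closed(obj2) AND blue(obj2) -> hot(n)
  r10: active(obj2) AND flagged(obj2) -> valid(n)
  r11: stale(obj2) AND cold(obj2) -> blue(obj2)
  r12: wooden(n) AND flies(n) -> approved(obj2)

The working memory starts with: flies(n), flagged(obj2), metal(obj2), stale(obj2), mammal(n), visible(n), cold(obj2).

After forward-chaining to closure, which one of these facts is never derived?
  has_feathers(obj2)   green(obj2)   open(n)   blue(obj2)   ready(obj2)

Round 1: r6 [cold(obj2) -> signed(n)]; r7 [flagged(obj2) AND visible(n) -> open(n)]; r11 [stale(obj2) AND cold(obj2) -> blue(obj2)]. Adds signed(n), open(n), blue(obj2).
Round 2: r1 [open(n) -> green(obj2)]; r2 [blue(obj2) -> locked(obj2)]; r8 [open(n) AND cold(obj2) -> has_feathers(obj2)]. Adds green(obj2), locked(obj2), has_feathers(obj2).
Round 3: r5 [locked(obj2) AND has_feathers(obj2) -> large(n)]. Adds large(n).
Derived: open(n) (round 1), has_feathers(obj2) (round 2), blue(obj2) (round 1), green(obj2) (round 2). ready(obj2) never appears in any round.

ready(obj2)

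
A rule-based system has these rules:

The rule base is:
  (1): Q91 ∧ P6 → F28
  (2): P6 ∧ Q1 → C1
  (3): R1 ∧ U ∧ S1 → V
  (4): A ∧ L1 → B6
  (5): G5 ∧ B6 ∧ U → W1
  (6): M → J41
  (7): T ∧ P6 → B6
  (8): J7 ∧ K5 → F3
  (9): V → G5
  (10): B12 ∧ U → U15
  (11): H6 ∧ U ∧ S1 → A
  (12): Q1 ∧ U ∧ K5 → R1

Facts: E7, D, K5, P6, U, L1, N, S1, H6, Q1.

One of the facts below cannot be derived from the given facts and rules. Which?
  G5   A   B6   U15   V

U15

[1] (2) [P6 ∧ Q1 → C1]; (11) [H6 ∧ U ∧ S1 → A]; (12) [Q1 ∧ U ∧ K5 → R1]. ⇒ new: C1, A, R1.
[2] (3) [R1 ∧ U ∧ S1 → V]; (4) [A ∧ L1 → B6]. ⇒ new: V, B6.
[3] (9) [V → G5]. ⇒ new: G5.
[4] (5) [G5 ∧ B6 ∧ U → W1]. ⇒ new: W1.
Derived: A (round 1), V (round 2), G5 (round 3), B6 (round 2). U15 never appears in any round.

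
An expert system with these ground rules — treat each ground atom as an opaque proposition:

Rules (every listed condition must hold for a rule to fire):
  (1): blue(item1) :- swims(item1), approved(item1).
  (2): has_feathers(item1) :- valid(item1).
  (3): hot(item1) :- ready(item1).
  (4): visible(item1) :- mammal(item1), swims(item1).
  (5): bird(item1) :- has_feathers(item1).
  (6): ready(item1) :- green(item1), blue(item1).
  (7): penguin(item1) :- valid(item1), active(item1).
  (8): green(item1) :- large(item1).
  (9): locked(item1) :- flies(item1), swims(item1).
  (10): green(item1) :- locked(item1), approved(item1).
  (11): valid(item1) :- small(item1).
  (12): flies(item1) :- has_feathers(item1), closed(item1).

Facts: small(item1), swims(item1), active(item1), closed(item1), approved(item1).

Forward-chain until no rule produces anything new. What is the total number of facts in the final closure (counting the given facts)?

15

Round 1: (1) [blue(item1) :- swims(item1), approved(item1).]; (11) [valid(item1) :- small(item1).]. Adds blue(item1), valid(item1).
Round 2: (2) [has_feathers(item1) :- valid(item1).]; (7) [penguin(item1) :- valid(item1), active(item1).]. Adds has_feathers(item1), penguin(item1).
Round 3: (5) [bird(item1) :- has_feathers(item1).]; (12) [flies(item1) :- has_feathers(item1), closed(item1).]. Adds bird(item1), flies(item1).
Round 4: (9) [locked(item1) :- flies(item1), swims(item1).]. Adds locked(item1).
Round 5: (10) [green(item1) :- locked(item1), approved(item1).]. Adds green(item1).
Round 6: (6) [ready(item1) :- green(item1), blue(item1).]. Adds ready(item1).
Round 7: (3) [hot(item1) :- ready(item1).]. Adds hot(item1).
Closure: {active(item1), approved(item1), bird(item1), blue(item1), closed(item1), flies(item1), green(item1), has_feathers(item1), hot(item1), locked(item1), penguin(item1), ready(item1), small(item1), swims(item1), valid(item1)} — 15 facts.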